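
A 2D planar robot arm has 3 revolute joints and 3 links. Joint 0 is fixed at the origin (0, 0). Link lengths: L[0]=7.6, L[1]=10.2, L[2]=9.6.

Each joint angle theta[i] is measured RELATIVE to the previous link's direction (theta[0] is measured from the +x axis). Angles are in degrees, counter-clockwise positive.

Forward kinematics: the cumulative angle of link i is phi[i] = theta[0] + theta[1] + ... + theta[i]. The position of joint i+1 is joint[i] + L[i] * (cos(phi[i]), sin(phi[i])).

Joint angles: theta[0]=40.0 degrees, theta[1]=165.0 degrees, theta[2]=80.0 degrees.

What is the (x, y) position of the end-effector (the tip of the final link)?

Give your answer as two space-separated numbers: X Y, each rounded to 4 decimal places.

Answer: -0.9377 -8.6984

Derivation:
joint[0] = (0.0000, 0.0000)  (base)
link 0: phi[0] = 40 = 40 deg
  cos(40 deg) = 0.7660, sin(40 deg) = 0.6428
  joint[1] = (0.0000, 0.0000) + 7.6 * (0.7660, 0.6428) = (0.0000 + 5.8219, 0.0000 + 4.8852) = (5.8219, 4.8852)
link 1: phi[1] = 40 + 165 = 205 deg
  cos(205 deg) = -0.9063, sin(205 deg) = -0.4226
  joint[2] = (5.8219, 4.8852) + 10.2 * (-0.9063, -0.4226) = (5.8219 + -9.2443, 4.8852 + -4.3107) = (-3.4224, 0.5745)
link 2: phi[2] = 40 + 165 + 80 = 285 deg
  cos(285 deg) = 0.2588, sin(285 deg) = -0.9659
  joint[3] = (-3.4224, 0.5745) + 9.6 * (0.2588, -0.9659) = (-3.4224 + 2.4847, 0.5745 + -9.2729) = (-0.9377, -8.6984)
End effector: (-0.9377, -8.6984)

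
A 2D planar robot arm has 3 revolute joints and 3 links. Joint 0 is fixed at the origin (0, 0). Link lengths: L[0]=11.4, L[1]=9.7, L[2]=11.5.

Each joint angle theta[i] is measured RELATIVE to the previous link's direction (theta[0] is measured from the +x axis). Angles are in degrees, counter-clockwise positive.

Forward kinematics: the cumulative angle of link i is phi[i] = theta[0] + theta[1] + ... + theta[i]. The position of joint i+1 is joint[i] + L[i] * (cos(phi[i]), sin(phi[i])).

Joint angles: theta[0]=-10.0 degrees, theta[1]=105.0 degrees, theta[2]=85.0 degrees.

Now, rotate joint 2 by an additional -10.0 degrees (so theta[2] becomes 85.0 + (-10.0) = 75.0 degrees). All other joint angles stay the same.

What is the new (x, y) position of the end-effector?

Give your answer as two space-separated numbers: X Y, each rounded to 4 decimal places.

joint[0] = (0.0000, 0.0000)  (base)
link 0: phi[0] = -10 = -10 deg
  cos(-10 deg) = 0.9848, sin(-10 deg) = -0.1736
  joint[1] = (0.0000, 0.0000) + 11.4 * (0.9848, -0.1736) = (0.0000 + 11.2268, 0.0000 + -1.9796) = (11.2268, -1.9796)
link 1: phi[1] = -10 + 105 = 95 deg
  cos(95 deg) = -0.0872, sin(95 deg) = 0.9962
  joint[2] = (11.2268, -1.9796) + 9.7 * (-0.0872, 0.9962) = (11.2268 + -0.8454, -1.9796 + 9.6631) = (10.3814, 7.6835)
link 2: phi[2] = -10 + 105 + 75 = 170 deg
  cos(170 deg) = -0.9848, sin(170 deg) = 0.1736
  joint[3] = (10.3814, 7.6835) + 11.5 * (-0.9848, 0.1736) = (10.3814 + -11.3253, 7.6835 + 1.9970) = (-0.9439, 9.6805)
End effector: (-0.9439, 9.6805)

Answer: -0.9439 9.6805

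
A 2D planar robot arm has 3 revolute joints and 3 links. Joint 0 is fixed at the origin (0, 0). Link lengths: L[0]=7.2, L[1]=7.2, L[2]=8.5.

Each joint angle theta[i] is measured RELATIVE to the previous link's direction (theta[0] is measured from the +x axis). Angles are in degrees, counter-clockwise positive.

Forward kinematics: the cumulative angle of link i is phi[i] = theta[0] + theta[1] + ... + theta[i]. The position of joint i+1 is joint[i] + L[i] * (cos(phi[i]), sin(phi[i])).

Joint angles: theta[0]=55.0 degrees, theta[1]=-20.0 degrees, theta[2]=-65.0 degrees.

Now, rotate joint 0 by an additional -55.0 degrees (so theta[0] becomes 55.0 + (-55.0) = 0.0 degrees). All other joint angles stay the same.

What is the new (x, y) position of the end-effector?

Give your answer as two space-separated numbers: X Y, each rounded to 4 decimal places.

joint[0] = (0.0000, 0.0000)  (base)
link 0: phi[0] = 0 = 0 deg
  cos(0 deg) = 1.0000, sin(0 deg) = 0.0000
  joint[1] = (0.0000, 0.0000) + 7.2 * (1.0000, 0.0000) = (0.0000 + 7.2000, 0.0000 + 0.0000) = (7.2000, 0.0000)
link 1: phi[1] = 0 + -20 = -20 deg
  cos(-20 deg) = 0.9397, sin(-20 deg) = -0.3420
  joint[2] = (7.2000, 0.0000) + 7.2 * (0.9397, -0.3420) = (7.2000 + 6.7658, 0.0000 + -2.4625) = (13.9658, -2.4625)
link 2: phi[2] = 0 + -20 + -65 = -85 deg
  cos(-85 deg) = 0.0872, sin(-85 deg) = -0.9962
  joint[3] = (13.9658, -2.4625) + 8.5 * (0.0872, -0.9962) = (13.9658 + 0.7408, -2.4625 + -8.4677) = (14.7066, -10.9302)
End effector: (14.7066, -10.9302)

Answer: 14.7066 -10.9302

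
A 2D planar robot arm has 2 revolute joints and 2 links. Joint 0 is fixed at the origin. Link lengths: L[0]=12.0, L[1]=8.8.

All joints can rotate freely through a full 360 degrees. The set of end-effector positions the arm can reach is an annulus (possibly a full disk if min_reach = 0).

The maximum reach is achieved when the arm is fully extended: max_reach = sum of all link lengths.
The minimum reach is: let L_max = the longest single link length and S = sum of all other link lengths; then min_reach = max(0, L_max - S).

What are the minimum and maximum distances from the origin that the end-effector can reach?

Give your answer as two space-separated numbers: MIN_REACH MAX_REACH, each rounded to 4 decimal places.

Link lengths: [12.0, 8.8]
max_reach = 12 + 8.8 = 20.8
L_max = max([12.0, 8.8]) = 12
S (sum of others) = 20.8 - 12 = 8.8
min_reach = max(0, 12 - 8.8) = max(0, 3.2) = 3.2

Answer: 3.2000 20.8000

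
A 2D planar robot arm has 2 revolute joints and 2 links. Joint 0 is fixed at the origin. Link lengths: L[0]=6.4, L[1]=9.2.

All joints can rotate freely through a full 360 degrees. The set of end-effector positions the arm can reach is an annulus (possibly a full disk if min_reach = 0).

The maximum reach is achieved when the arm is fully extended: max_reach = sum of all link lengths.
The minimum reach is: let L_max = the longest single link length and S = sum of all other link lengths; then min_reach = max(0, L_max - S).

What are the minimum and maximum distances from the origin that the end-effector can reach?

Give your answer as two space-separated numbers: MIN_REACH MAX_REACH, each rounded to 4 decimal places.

Answer: 2.8000 15.6000

Derivation:
Link lengths: [6.4, 9.2]
max_reach = 6.4 + 9.2 = 15.6
L_max = max([6.4, 9.2]) = 9.2
S (sum of others) = 15.6 - 9.2 = 6.4
min_reach = max(0, 9.2 - 6.4) = max(0, 2.8) = 2.8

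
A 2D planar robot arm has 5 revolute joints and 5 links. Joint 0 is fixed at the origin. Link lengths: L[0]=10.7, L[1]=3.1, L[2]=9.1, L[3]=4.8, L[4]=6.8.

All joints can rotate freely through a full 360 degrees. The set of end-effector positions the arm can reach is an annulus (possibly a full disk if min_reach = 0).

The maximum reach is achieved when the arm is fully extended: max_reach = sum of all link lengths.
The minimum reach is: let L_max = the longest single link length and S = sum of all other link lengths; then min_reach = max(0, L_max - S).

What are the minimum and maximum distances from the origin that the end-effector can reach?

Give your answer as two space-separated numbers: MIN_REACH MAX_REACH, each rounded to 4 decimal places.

Answer: 0.0000 34.5000

Derivation:
Link lengths: [10.7, 3.1, 9.1, 4.8, 6.8]
max_reach = 10.7 + 3.1 + 9.1 + 4.8 + 6.8 = 34.5
L_max = max([10.7, 3.1, 9.1, 4.8, 6.8]) = 10.7
S (sum of others) = 34.5 - 10.7 = 23.8
min_reach = max(0, 10.7 - 23.8) = max(0, -13.1) = 0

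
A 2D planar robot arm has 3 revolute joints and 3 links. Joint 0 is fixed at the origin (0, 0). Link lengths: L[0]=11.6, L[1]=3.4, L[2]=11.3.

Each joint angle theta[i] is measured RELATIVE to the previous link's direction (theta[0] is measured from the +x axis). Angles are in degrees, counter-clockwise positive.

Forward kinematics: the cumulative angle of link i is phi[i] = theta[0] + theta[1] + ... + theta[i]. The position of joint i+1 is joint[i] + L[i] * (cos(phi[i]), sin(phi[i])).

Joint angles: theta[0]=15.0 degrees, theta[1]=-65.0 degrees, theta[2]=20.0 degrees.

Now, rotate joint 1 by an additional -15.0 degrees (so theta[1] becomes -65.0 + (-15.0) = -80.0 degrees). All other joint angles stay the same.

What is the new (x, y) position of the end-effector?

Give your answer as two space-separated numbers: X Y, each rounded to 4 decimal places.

Answer: 20.6319 -8.0695

Derivation:
joint[0] = (0.0000, 0.0000)  (base)
link 0: phi[0] = 15 = 15 deg
  cos(15 deg) = 0.9659, sin(15 deg) = 0.2588
  joint[1] = (0.0000, 0.0000) + 11.6 * (0.9659, 0.2588) = (0.0000 + 11.2047, 0.0000 + 3.0023) = (11.2047, 3.0023)
link 1: phi[1] = 15 + -80 = -65 deg
  cos(-65 deg) = 0.4226, sin(-65 deg) = -0.9063
  joint[2] = (11.2047, 3.0023) + 3.4 * (0.4226, -0.9063) = (11.2047 + 1.4369, 3.0023 + -3.0814) = (12.6416, -0.0791)
link 2: phi[2] = 15 + -80 + 20 = -45 deg
  cos(-45 deg) = 0.7071, sin(-45 deg) = -0.7071
  joint[3] = (12.6416, -0.0791) + 11.3 * (0.7071, -0.7071) = (12.6416 + 7.9903, -0.0791 + -7.9903) = (20.6319, -8.0695)
End effector: (20.6319, -8.0695)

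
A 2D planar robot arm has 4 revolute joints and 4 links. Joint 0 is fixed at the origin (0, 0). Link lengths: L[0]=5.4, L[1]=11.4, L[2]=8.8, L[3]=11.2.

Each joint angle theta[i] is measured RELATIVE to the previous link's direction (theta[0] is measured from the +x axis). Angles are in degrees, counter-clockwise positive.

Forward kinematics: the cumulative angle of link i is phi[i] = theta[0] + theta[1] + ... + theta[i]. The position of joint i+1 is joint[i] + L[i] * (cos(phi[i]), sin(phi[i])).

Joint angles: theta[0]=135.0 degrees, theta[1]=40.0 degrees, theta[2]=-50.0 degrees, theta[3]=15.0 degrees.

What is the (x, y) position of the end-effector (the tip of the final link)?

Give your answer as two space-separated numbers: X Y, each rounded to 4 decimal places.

joint[0] = (0.0000, 0.0000)  (base)
link 0: phi[0] = 135 = 135 deg
  cos(135 deg) = -0.7071, sin(135 deg) = 0.7071
  joint[1] = (0.0000, 0.0000) + 5.4 * (-0.7071, 0.7071) = (0.0000 + -3.8184, 0.0000 + 3.8184) = (-3.8184, 3.8184)
link 1: phi[1] = 135 + 40 = 175 deg
  cos(175 deg) = -0.9962, sin(175 deg) = 0.0872
  joint[2] = (-3.8184, 3.8184) + 11.4 * (-0.9962, 0.0872) = (-3.8184 + -11.3566, 3.8184 + 0.9936) = (-15.1750, 4.8120)
link 2: phi[2] = 135 + 40 + -50 = 125 deg
  cos(125 deg) = -0.5736, sin(125 deg) = 0.8192
  joint[3] = (-15.1750, 4.8120) + 8.8 * (-0.5736, 0.8192) = (-15.1750 + -5.0475, 4.8120 + 7.2085) = (-20.2225, 12.0205)
link 3: phi[3] = 135 + 40 + -50 + 15 = 140 deg
  cos(140 deg) = -0.7660, sin(140 deg) = 0.6428
  joint[4] = (-20.2225, 12.0205) + 11.2 * (-0.7660, 0.6428) = (-20.2225 + -8.5797, 12.0205 + 7.1992) = (-28.8022, 19.2197)
End effector: (-28.8022, 19.2197)

Answer: -28.8022 19.2197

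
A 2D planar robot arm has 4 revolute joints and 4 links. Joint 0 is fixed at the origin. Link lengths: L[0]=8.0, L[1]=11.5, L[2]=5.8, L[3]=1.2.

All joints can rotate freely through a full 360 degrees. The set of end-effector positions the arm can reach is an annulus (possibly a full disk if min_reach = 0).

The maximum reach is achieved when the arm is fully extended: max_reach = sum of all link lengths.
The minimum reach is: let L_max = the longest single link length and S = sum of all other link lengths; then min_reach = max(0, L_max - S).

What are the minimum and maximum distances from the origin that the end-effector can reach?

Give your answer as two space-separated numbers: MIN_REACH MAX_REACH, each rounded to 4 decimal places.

Link lengths: [8.0, 11.5, 5.8, 1.2]
max_reach = 8 + 11.5 + 5.8 + 1.2 = 26.5
L_max = max([8.0, 11.5, 5.8, 1.2]) = 11.5
S (sum of others) = 26.5 - 11.5 = 15
min_reach = max(0, 11.5 - 15) = max(0, -3.5) = 0

Answer: 0.0000 26.5000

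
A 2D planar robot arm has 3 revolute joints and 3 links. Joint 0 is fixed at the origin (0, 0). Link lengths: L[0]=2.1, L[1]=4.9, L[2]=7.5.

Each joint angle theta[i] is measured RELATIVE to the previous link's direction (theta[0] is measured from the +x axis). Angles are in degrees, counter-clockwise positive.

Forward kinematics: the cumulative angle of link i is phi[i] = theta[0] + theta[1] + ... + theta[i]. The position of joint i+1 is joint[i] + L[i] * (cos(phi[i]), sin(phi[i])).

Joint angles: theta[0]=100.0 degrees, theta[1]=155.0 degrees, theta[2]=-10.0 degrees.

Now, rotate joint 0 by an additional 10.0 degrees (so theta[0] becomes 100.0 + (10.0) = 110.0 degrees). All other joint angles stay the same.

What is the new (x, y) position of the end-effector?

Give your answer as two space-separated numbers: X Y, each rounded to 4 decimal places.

Answer: -3.0864 -10.1524

Derivation:
joint[0] = (0.0000, 0.0000)  (base)
link 0: phi[0] = 110 = 110 deg
  cos(110 deg) = -0.3420, sin(110 deg) = 0.9397
  joint[1] = (0.0000, 0.0000) + 2.1 * (-0.3420, 0.9397) = (0.0000 + -0.7182, 0.0000 + 1.9734) = (-0.7182, 1.9734)
link 1: phi[1] = 110 + 155 = 265 deg
  cos(265 deg) = -0.0872, sin(265 deg) = -0.9962
  joint[2] = (-0.7182, 1.9734) + 4.9 * (-0.0872, -0.9962) = (-0.7182 + -0.4271, 1.9734 + -4.8814) = (-1.1453, -2.9080)
link 2: phi[2] = 110 + 155 + -10 = 255 deg
  cos(255 deg) = -0.2588, sin(255 deg) = -0.9659
  joint[3] = (-1.1453, -2.9080) + 7.5 * (-0.2588, -0.9659) = (-1.1453 + -1.9411, -2.9080 + -7.2444) = (-3.0864, -10.1524)
End effector: (-3.0864, -10.1524)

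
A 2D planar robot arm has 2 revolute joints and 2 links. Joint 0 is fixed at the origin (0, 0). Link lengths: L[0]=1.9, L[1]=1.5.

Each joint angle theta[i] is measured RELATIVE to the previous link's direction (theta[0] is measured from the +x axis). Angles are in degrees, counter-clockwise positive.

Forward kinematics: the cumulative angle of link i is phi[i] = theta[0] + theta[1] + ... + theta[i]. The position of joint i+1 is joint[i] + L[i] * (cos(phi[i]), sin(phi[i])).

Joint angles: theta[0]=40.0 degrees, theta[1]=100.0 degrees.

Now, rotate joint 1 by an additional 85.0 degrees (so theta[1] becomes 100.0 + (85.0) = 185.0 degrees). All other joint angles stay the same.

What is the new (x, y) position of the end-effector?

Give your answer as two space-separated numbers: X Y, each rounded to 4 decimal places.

joint[0] = (0.0000, 0.0000)  (base)
link 0: phi[0] = 40 = 40 deg
  cos(40 deg) = 0.7660, sin(40 deg) = 0.6428
  joint[1] = (0.0000, 0.0000) + 1.9 * (0.7660, 0.6428) = (0.0000 + 1.4555, 0.0000 + 1.2213) = (1.4555, 1.2213)
link 1: phi[1] = 40 + 185 = 225 deg
  cos(225 deg) = -0.7071, sin(225 deg) = -0.7071
  joint[2] = (1.4555, 1.2213) + 1.5 * (-0.7071, -0.7071) = (1.4555 + -1.0607, 1.2213 + -1.0607) = (0.3948, 0.1606)
End effector: (0.3948, 0.1606)

Answer: 0.3948 0.1606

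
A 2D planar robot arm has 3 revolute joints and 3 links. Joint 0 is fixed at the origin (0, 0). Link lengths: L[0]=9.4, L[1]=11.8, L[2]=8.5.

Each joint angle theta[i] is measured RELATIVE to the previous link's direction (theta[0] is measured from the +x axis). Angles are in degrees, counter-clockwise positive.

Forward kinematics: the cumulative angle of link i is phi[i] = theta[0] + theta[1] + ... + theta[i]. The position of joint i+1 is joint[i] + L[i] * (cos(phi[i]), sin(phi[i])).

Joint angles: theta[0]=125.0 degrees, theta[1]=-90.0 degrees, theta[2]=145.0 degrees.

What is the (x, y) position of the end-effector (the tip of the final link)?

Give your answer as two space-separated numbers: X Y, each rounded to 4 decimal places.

joint[0] = (0.0000, 0.0000)  (base)
link 0: phi[0] = 125 = 125 deg
  cos(125 deg) = -0.5736, sin(125 deg) = 0.8192
  joint[1] = (0.0000, 0.0000) + 9.4 * (-0.5736, 0.8192) = (0.0000 + -5.3916, 0.0000 + 7.7000) = (-5.3916, 7.7000)
link 1: phi[1] = 125 + -90 = 35 deg
  cos(35 deg) = 0.8192, sin(35 deg) = 0.5736
  joint[2] = (-5.3916, 7.7000) + 11.8 * (0.8192, 0.5736) = (-5.3916 + 9.6660, 7.7000 + 6.7682) = (4.2744, 14.4682)
link 2: phi[2] = 125 + -90 + 145 = 180 deg
  cos(180 deg) = -1.0000, sin(180 deg) = 0.0000
  joint[3] = (4.2744, 14.4682) + 8.5 * (-1.0000, 0.0000) = (4.2744 + -8.5000, 14.4682 + 0.0000) = (-4.2256, 14.4682)
End effector: (-4.2256, 14.4682)

Answer: -4.2256 14.4682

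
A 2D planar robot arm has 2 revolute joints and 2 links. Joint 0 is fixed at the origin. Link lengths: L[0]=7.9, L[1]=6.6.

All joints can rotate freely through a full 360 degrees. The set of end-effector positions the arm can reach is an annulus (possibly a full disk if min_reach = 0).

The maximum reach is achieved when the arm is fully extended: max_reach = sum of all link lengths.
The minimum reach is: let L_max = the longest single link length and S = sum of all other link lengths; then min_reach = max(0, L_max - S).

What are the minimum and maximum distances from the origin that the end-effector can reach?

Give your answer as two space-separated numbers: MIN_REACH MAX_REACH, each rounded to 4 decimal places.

Answer: 1.3000 14.5000

Derivation:
Link lengths: [7.9, 6.6]
max_reach = 7.9 + 6.6 = 14.5
L_max = max([7.9, 6.6]) = 7.9
S (sum of others) = 14.5 - 7.9 = 6.6
min_reach = max(0, 7.9 - 6.6) = max(0, 1.3) = 1.3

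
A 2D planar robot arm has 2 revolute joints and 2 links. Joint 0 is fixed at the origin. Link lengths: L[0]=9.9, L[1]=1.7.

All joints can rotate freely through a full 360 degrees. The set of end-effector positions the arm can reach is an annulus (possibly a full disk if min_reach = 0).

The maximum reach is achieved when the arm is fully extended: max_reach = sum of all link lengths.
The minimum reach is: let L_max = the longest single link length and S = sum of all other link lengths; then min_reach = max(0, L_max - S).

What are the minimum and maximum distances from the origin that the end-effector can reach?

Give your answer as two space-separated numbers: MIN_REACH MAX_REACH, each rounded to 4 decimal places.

Answer: 8.2000 11.6000

Derivation:
Link lengths: [9.9, 1.7]
max_reach = 9.9 + 1.7 = 11.6
L_max = max([9.9, 1.7]) = 9.9
S (sum of others) = 11.6 - 9.9 = 1.7
min_reach = max(0, 9.9 - 1.7) = max(0, 8.2) = 8.2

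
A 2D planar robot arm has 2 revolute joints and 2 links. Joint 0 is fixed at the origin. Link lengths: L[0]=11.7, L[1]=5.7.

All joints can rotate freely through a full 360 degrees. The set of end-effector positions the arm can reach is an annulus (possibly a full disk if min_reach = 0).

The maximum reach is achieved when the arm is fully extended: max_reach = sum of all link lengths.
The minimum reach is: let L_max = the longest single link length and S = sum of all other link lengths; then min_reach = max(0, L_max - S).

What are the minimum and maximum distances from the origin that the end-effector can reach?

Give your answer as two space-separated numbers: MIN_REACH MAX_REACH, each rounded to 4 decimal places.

Link lengths: [11.7, 5.7]
max_reach = 11.7 + 5.7 = 17.4
L_max = max([11.7, 5.7]) = 11.7
S (sum of others) = 17.4 - 11.7 = 5.7
min_reach = max(0, 11.7 - 5.7) = max(0, 6) = 6

Answer: 6.0000 17.4000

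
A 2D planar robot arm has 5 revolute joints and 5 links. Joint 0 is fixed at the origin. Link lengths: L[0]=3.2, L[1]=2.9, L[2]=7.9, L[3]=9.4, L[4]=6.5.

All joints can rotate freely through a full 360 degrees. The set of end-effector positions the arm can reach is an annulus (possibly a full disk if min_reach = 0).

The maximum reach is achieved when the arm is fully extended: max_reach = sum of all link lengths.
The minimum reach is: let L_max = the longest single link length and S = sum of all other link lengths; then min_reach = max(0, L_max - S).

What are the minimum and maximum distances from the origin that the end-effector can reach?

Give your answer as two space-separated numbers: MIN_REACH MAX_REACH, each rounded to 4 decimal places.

Answer: 0.0000 29.9000

Derivation:
Link lengths: [3.2, 2.9, 7.9, 9.4, 6.5]
max_reach = 3.2 + 2.9 + 7.9 + 9.4 + 6.5 = 29.9
L_max = max([3.2, 2.9, 7.9, 9.4, 6.5]) = 9.4
S (sum of others) = 29.9 - 9.4 = 20.5
min_reach = max(0, 9.4 - 20.5) = max(0, -11.1) = 0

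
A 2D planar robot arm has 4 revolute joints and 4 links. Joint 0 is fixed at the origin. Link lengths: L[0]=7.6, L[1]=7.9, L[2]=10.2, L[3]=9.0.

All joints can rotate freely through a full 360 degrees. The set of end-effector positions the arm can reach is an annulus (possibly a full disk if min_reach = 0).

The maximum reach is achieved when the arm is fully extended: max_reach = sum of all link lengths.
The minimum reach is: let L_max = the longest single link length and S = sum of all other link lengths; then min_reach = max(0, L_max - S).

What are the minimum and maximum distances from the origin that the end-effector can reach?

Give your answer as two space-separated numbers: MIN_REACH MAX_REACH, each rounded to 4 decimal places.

Answer: 0.0000 34.7000

Derivation:
Link lengths: [7.6, 7.9, 10.2, 9.0]
max_reach = 7.6 + 7.9 + 10.2 + 9 = 34.7
L_max = max([7.6, 7.9, 10.2, 9.0]) = 10.2
S (sum of others) = 34.7 - 10.2 = 24.5
min_reach = max(0, 10.2 - 24.5) = max(0, -14.3) = 0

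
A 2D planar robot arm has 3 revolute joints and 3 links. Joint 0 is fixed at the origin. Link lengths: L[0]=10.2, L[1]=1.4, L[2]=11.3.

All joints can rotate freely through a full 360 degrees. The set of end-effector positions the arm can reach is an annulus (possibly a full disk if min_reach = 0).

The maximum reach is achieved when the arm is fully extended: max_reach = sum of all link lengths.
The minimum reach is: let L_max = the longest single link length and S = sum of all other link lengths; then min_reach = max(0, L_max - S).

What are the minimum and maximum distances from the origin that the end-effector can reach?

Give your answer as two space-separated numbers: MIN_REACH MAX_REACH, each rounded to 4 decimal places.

Link lengths: [10.2, 1.4, 11.3]
max_reach = 10.2 + 1.4 + 11.3 = 22.9
L_max = max([10.2, 1.4, 11.3]) = 11.3
S (sum of others) = 22.9 - 11.3 = 11.6
min_reach = max(0, 11.3 - 11.6) = max(0, -0.3) = 0

Answer: 0.0000 22.9000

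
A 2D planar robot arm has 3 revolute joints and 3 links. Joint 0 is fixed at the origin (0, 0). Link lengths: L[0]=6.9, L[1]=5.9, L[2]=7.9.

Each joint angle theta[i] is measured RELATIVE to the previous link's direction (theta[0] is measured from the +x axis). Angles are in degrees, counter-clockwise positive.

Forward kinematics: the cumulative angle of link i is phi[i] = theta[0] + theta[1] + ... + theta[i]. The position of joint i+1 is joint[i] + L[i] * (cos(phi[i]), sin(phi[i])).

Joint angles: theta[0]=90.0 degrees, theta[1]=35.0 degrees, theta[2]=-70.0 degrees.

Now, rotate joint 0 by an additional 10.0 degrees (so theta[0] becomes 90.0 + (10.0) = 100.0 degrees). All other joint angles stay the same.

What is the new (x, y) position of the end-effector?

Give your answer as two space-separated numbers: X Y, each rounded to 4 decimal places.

joint[0] = (0.0000, 0.0000)  (base)
link 0: phi[0] = 100 = 100 deg
  cos(100 deg) = -0.1736, sin(100 deg) = 0.9848
  joint[1] = (0.0000, 0.0000) + 6.9 * (-0.1736, 0.9848) = (0.0000 + -1.1982, 0.0000 + 6.7952) = (-1.1982, 6.7952)
link 1: phi[1] = 100 + 35 = 135 deg
  cos(135 deg) = -0.7071, sin(135 deg) = 0.7071
  joint[2] = (-1.1982, 6.7952) + 5.9 * (-0.7071, 0.7071) = (-1.1982 + -4.1719, 6.7952 + 4.1719) = (-5.3701, 10.9671)
link 2: phi[2] = 100 + 35 + -70 = 65 deg
  cos(65 deg) = 0.4226, sin(65 deg) = 0.9063
  joint[3] = (-5.3701, 10.9671) + 7.9 * (0.4226, 0.9063) = (-5.3701 + 3.3387, 10.9671 + 7.1598) = (-2.0314, 18.1269)
End effector: (-2.0314, 18.1269)

Answer: -2.0314 18.1269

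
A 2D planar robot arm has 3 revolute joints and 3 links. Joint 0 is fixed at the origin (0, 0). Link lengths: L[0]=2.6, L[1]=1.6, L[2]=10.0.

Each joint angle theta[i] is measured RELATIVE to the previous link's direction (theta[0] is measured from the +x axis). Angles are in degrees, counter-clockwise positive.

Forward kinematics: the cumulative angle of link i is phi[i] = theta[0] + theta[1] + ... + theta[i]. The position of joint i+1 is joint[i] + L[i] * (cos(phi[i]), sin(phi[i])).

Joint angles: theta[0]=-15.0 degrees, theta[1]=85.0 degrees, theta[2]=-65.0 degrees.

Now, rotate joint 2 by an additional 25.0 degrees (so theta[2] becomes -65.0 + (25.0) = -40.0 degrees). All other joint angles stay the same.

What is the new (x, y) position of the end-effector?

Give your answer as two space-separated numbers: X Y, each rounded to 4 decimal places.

joint[0] = (0.0000, 0.0000)  (base)
link 0: phi[0] = -15 = -15 deg
  cos(-15 deg) = 0.9659, sin(-15 deg) = -0.2588
  joint[1] = (0.0000, 0.0000) + 2.6 * (0.9659, -0.2588) = (0.0000 + 2.5114, 0.0000 + -0.6729) = (2.5114, -0.6729)
link 1: phi[1] = -15 + 85 = 70 deg
  cos(70 deg) = 0.3420, sin(70 deg) = 0.9397
  joint[2] = (2.5114, -0.6729) + 1.6 * (0.3420, 0.9397) = (2.5114 + 0.5472, -0.6729 + 1.5035) = (3.0586, 0.8306)
link 2: phi[2] = -15 + 85 + -40 = 30 deg
  cos(30 deg) = 0.8660, sin(30 deg) = 0.5000
  joint[3] = (3.0586, 0.8306) + 10 * (0.8660, 0.5000) = (3.0586 + 8.6603, 0.8306 + 5.0000) = (11.7189, 5.8306)
End effector: (11.7189, 5.8306)

Answer: 11.7189 5.8306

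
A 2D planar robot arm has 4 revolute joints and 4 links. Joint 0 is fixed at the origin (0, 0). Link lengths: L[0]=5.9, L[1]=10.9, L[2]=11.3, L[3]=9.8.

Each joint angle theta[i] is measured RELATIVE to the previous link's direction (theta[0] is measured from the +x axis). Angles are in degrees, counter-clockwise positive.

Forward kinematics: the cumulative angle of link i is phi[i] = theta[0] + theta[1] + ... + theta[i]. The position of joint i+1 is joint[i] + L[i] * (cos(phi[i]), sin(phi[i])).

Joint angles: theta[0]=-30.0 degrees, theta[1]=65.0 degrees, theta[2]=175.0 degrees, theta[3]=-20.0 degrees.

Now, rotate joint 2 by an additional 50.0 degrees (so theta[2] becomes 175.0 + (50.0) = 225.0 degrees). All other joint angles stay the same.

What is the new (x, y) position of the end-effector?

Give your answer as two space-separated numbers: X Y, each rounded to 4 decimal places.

Answer: 7.1761 -16.3134

Derivation:
joint[0] = (0.0000, 0.0000)  (base)
link 0: phi[0] = -30 = -30 deg
  cos(-30 deg) = 0.8660, sin(-30 deg) = -0.5000
  joint[1] = (0.0000, 0.0000) + 5.9 * (0.8660, -0.5000) = (0.0000 + 5.1095, 0.0000 + -2.9500) = (5.1095, -2.9500)
link 1: phi[1] = -30 + 65 = 35 deg
  cos(35 deg) = 0.8192, sin(35 deg) = 0.5736
  joint[2] = (5.1095, -2.9500) + 10.9 * (0.8192, 0.5736) = (5.1095 + 8.9288, -2.9500 + 6.2520) = (14.0383, 3.3020)
link 2: phi[2] = -30 + 65 + 225 = 260 deg
  cos(260 deg) = -0.1736, sin(260 deg) = -0.9848
  joint[3] = (14.0383, 3.3020) + 11.3 * (-0.1736, -0.9848) = (14.0383 + -1.9622, 3.3020 + -11.1283) = (12.0761, -7.8263)
link 3: phi[3] = -30 + 65 + 225 + -20 = 240 deg
  cos(240 deg) = -0.5000, sin(240 deg) = -0.8660
  joint[4] = (12.0761, -7.8263) + 9.8 * (-0.5000, -0.8660) = (12.0761 + -4.9000, -7.8263 + -8.4870) = (7.1761, -16.3134)
End effector: (7.1761, -16.3134)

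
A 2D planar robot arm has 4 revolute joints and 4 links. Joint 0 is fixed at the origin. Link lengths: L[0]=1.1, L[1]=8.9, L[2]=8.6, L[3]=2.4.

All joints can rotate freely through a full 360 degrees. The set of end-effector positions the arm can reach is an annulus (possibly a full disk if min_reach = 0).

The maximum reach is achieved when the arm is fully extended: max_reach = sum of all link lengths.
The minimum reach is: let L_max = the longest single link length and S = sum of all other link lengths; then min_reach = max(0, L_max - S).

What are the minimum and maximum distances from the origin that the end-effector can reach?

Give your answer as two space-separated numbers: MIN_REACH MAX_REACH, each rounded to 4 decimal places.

Answer: 0.0000 21.0000

Derivation:
Link lengths: [1.1, 8.9, 8.6, 2.4]
max_reach = 1.1 + 8.9 + 8.6 + 2.4 = 21
L_max = max([1.1, 8.9, 8.6, 2.4]) = 8.9
S (sum of others) = 21 - 8.9 = 12.1
min_reach = max(0, 8.9 - 12.1) = max(0, -3.2) = 0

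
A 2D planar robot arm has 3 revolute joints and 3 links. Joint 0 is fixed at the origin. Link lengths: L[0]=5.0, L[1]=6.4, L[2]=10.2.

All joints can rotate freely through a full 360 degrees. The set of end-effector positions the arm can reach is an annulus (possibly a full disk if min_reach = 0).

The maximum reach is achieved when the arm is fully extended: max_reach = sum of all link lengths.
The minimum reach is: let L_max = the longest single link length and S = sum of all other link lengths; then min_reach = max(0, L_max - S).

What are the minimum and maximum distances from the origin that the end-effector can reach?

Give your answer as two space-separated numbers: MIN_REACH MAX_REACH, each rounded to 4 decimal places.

Answer: 0.0000 21.6000

Derivation:
Link lengths: [5.0, 6.4, 10.2]
max_reach = 5 + 6.4 + 10.2 = 21.6
L_max = max([5.0, 6.4, 10.2]) = 10.2
S (sum of others) = 21.6 - 10.2 = 11.4
min_reach = max(0, 10.2 - 11.4) = max(0, -1.2) = 0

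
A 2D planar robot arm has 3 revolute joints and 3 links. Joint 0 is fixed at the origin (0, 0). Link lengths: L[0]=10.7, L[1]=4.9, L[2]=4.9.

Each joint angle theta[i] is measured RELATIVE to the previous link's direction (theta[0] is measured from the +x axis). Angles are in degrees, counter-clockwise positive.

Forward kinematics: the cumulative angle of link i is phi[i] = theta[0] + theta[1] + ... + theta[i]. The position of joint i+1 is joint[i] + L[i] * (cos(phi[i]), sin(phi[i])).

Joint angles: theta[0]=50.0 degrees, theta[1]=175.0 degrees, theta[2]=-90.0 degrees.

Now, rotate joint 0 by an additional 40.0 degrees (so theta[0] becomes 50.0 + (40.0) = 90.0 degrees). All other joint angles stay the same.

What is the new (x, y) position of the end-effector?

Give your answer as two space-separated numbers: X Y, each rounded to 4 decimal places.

joint[0] = (0.0000, 0.0000)  (base)
link 0: phi[0] = 90 = 90 deg
  cos(90 deg) = 0.0000, sin(90 deg) = 1.0000
  joint[1] = (0.0000, 0.0000) + 10.7 * (0.0000, 1.0000) = (0.0000 + 0.0000, 0.0000 + 10.7000) = (0.0000, 10.7000)
link 1: phi[1] = 90 + 175 = 265 deg
  cos(265 deg) = -0.0872, sin(265 deg) = -0.9962
  joint[2] = (0.0000, 10.7000) + 4.9 * (-0.0872, -0.9962) = (0.0000 + -0.4271, 10.7000 + -4.8814) = (-0.4271, 5.8186)
link 2: phi[2] = 90 + 175 + -90 = 175 deg
  cos(175 deg) = -0.9962, sin(175 deg) = 0.0872
  joint[3] = (-0.4271, 5.8186) + 4.9 * (-0.9962, 0.0872) = (-0.4271 + -4.8814, 5.8186 + 0.4271) = (-5.3084, 6.2457)
End effector: (-5.3084, 6.2457)

Answer: -5.3084 6.2457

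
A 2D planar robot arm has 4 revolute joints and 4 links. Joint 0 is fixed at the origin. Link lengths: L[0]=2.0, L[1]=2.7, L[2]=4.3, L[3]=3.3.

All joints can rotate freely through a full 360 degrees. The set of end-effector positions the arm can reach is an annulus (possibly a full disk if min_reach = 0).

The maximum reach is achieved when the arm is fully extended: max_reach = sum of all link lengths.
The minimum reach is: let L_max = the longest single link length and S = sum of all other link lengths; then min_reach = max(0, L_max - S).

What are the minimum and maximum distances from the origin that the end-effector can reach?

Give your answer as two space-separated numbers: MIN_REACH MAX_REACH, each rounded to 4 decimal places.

Link lengths: [2.0, 2.7, 4.3, 3.3]
max_reach = 2 + 2.7 + 4.3 + 3.3 = 12.3
L_max = max([2.0, 2.7, 4.3, 3.3]) = 4.3
S (sum of others) = 12.3 - 4.3 = 8
min_reach = max(0, 4.3 - 8) = max(0, -3.7) = 0

Answer: 0.0000 12.3000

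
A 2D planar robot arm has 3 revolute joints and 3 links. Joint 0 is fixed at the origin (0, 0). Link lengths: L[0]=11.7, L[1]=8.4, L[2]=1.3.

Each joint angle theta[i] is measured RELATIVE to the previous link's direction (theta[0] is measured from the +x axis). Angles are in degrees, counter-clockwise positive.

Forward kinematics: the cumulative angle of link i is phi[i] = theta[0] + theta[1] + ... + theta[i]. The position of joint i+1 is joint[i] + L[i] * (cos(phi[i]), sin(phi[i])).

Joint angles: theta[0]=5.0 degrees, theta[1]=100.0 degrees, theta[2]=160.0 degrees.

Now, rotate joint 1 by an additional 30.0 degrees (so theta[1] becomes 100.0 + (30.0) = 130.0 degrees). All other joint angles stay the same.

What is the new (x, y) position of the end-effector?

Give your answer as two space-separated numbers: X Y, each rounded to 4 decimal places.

Answer: 6.2652 5.7812

Derivation:
joint[0] = (0.0000, 0.0000)  (base)
link 0: phi[0] = 5 = 5 deg
  cos(5 deg) = 0.9962, sin(5 deg) = 0.0872
  joint[1] = (0.0000, 0.0000) + 11.7 * (0.9962, 0.0872) = (0.0000 + 11.6555, 0.0000 + 1.0197) = (11.6555, 1.0197)
link 1: phi[1] = 5 + 130 = 135 deg
  cos(135 deg) = -0.7071, sin(135 deg) = 0.7071
  joint[2] = (11.6555, 1.0197) + 8.4 * (-0.7071, 0.7071) = (11.6555 + -5.9397, 1.0197 + 5.9397) = (5.7158, 6.9594)
link 2: phi[2] = 5 + 130 + 160 = 295 deg
  cos(295 deg) = 0.4226, sin(295 deg) = -0.9063
  joint[3] = (5.7158, 6.9594) + 1.3 * (0.4226, -0.9063) = (5.7158 + 0.5494, 6.9594 + -1.1782) = (6.2652, 5.7812)
End effector: (6.2652, 5.7812)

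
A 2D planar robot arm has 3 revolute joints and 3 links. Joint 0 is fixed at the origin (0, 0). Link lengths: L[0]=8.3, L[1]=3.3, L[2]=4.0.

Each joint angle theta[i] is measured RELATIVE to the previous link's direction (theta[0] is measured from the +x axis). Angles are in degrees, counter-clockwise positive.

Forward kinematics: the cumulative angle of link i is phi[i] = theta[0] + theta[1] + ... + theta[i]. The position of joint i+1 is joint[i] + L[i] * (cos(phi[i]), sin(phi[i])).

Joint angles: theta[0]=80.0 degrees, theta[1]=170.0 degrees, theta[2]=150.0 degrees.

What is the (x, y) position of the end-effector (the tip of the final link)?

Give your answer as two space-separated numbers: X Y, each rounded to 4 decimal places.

Answer: 3.3768 7.6441

Derivation:
joint[0] = (0.0000, 0.0000)  (base)
link 0: phi[0] = 80 = 80 deg
  cos(80 deg) = 0.1736, sin(80 deg) = 0.9848
  joint[1] = (0.0000, 0.0000) + 8.3 * (0.1736, 0.9848) = (0.0000 + 1.4413, 0.0000 + 8.1739) = (1.4413, 8.1739)
link 1: phi[1] = 80 + 170 = 250 deg
  cos(250 deg) = -0.3420, sin(250 deg) = -0.9397
  joint[2] = (1.4413, 8.1739) + 3.3 * (-0.3420, -0.9397) = (1.4413 + -1.1287, 8.1739 + -3.1010) = (0.3126, 5.0729)
link 2: phi[2] = 80 + 170 + 150 = 400 deg
  cos(400 deg) = 0.7660, sin(400 deg) = 0.6428
  joint[3] = (0.3126, 5.0729) + 4 * (0.7660, 0.6428) = (0.3126 + 3.0642, 5.0729 + 2.5712) = (3.3768, 7.6441)
End effector: (3.3768, 7.6441)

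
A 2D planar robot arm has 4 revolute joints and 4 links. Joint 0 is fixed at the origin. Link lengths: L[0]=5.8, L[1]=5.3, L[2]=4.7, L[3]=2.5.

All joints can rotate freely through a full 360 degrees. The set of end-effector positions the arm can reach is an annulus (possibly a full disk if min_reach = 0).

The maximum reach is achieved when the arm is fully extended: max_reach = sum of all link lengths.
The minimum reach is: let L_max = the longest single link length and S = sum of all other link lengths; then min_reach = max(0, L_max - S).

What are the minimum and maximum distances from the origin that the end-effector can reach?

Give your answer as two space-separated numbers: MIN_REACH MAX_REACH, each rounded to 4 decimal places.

Link lengths: [5.8, 5.3, 4.7, 2.5]
max_reach = 5.8 + 5.3 + 4.7 + 2.5 = 18.3
L_max = max([5.8, 5.3, 4.7, 2.5]) = 5.8
S (sum of others) = 18.3 - 5.8 = 12.5
min_reach = max(0, 5.8 - 12.5) = max(0, -6.7) = 0

Answer: 0.0000 18.3000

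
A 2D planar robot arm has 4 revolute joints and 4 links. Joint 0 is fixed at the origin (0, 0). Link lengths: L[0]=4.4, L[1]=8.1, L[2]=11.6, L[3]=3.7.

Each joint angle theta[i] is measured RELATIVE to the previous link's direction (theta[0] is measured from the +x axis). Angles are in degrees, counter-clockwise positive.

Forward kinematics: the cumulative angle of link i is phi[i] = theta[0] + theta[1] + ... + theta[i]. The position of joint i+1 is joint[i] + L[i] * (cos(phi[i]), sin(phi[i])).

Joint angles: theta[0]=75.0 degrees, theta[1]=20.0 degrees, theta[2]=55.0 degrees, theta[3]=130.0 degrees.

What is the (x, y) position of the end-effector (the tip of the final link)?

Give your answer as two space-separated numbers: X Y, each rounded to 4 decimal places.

joint[0] = (0.0000, 0.0000)  (base)
link 0: phi[0] = 75 = 75 deg
  cos(75 deg) = 0.2588, sin(75 deg) = 0.9659
  joint[1] = (0.0000, 0.0000) + 4.4 * (0.2588, 0.9659) = (0.0000 + 1.1388, 0.0000 + 4.2501) = (1.1388, 4.2501)
link 1: phi[1] = 75 + 20 = 95 deg
  cos(95 deg) = -0.0872, sin(95 deg) = 0.9962
  joint[2] = (1.1388, 4.2501) + 8.1 * (-0.0872, 0.9962) = (1.1388 + -0.7060, 4.2501 + 8.0692) = (0.4328, 12.3193)
link 2: phi[2] = 75 + 20 + 55 = 150 deg
  cos(150 deg) = -0.8660, sin(150 deg) = 0.5000
  joint[3] = (0.4328, 12.3193) + 11.6 * (-0.8660, 0.5000) = (0.4328 + -10.0459, 12.3193 + 5.8000) = (-9.6131, 18.1193)
link 3: phi[3] = 75 + 20 + 55 + 130 = 280 deg
  cos(280 deg) = 0.1736, sin(280 deg) = -0.9848
  joint[4] = (-9.6131, 18.1193) + 3.7 * (0.1736, -0.9848) = (-9.6131 + 0.6425, 18.1193 + -3.6438) = (-8.9706, 14.4755)
End effector: (-8.9706, 14.4755)

Answer: -8.9706 14.4755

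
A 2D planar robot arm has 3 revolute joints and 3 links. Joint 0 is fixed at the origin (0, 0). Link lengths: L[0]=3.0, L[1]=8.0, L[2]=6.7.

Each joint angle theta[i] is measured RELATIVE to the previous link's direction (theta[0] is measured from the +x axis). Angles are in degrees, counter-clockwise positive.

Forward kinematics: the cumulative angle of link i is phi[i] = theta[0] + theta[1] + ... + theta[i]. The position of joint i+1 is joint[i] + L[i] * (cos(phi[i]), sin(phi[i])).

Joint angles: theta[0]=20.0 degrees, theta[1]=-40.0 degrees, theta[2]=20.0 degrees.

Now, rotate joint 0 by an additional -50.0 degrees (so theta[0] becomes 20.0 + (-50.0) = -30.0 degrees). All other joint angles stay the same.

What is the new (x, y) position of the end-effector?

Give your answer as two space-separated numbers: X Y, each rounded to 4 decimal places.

joint[0] = (0.0000, 0.0000)  (base)
link 0: phi[0] = -30 = -30 deg
  cos(-30 deg) = 0.8660, sin(-30 deg) = -0.5000
  joint[1] = (0.0000, 0.0000) + 3 * (0.8660, -0.5000) = (0.0000 + 2.5981, 0.0000 + -1.5000) = (2.5981, -1.5000)
link 1: phi[1] = -30 + -40 = -70 deg
  cos(-70 deg) = 0.3420, sin(-70 deg) = -0.9397
  joint[2] = (2.5981, -1.5000) + 8 * (0.3420, -0.9397) = (2.5981 + 2.7362, -1.5000 + -7.5175) = (5.3342, -9.0175)
link 2: phi[2] = -30 + -40 + 20 = -50 deg
  cos(-50 deg) = 0.6428, sin(-50 deg) = -0.7660
  joint[3] = (5.3342, -9.0175) + 6.7 * (0.6428, -0.7660) = (5.3342 + 4.3067, -9.0175 + -5.1325) = (9.6409, -14.1500)
End effector: (9.6409, -14.1500)

Answer: 9.6409 -14.1500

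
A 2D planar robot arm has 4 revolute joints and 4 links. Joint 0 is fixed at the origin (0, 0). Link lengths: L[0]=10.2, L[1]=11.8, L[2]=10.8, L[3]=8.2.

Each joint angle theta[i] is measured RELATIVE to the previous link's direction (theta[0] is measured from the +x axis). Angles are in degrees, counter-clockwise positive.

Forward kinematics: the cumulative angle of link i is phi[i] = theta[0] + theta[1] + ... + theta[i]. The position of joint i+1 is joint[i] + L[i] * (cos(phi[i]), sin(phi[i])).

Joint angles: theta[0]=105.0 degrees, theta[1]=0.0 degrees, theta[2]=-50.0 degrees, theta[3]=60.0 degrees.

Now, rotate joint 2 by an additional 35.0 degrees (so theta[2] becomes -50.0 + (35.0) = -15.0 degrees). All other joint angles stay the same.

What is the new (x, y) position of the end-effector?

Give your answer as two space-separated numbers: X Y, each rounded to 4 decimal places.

Answer: -12.7954 36.1504

Derivation:
joint[0] = (0.0000, 0.0000)  (base)
link 0: phi[0] = 105 = 105 deg
  cos(105 deg) = -0.2588, sin(105 deg) = 0.9659
  joint[1] = (0.0000, 0.0000) + 10.2 * (-0.2588, 0.9659) = (0.0000 + -2.6400, 0.0000 + 9.8524) = (-2.6400, 9.8524)
link 1: phi[1] = 105 + 0 = 105 deg
  cos(105 deg) = -0.2588, sin(105 deg) = 0.9659
  joint[2] = (-2.6400, 9.8524) + 11.8 * (-0.2588, 0.9659) = (-2.6400 + -3.0541, 9.8524 + 11.3979) = (-5.6940, 21.2504)
link 2: phi[2] = 105 + 0 + -15 = 90 deg
  cos(90 deg) = 0.0000, sin(90 deg) = 1.0000
  joint[3] = (-5.6940, 21.2504) + 10.8 * (0.0000, 1.0000) = (-5.6940 + 0.0000, 21.2504 + 10.8000) = (-5.6940, 32.0504)
link 3: phi[3] = 105 + 0 + -15 + 60 = 150 deg
  cos(150 deg) = -0.8660, sin(150 deg) = 0.5000
  joint[4] = (-5.6940, 32.0504) + 8.2 * (-0.8660, 0.5000) = (-5.6940 + -7.1014, 32.0504 + 4.1000) = (-12.7954, 36.1504)
End effector: (-12.7954, 36.1504)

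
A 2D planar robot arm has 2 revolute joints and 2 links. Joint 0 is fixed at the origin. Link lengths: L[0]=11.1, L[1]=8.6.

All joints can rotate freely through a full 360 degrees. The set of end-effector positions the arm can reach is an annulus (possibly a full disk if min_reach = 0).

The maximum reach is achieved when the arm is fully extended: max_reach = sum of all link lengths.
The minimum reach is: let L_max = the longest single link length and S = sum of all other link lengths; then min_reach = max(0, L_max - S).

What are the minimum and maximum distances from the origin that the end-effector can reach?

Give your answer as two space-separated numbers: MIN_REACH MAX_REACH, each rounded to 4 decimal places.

Answer: 2.5000 19.7000

Derivation:
Link lengths: [11.1, 8.6]
max_reach = 11.1 + 8.6 = 19.7
L_max = max([11.1, 8.6]) = 11.1
S (sum of others) = 19.7 - 11.1 = 8.6
min_reach = max(0, 11.1 - 8.6) = max(0, 2.5) = 2.5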